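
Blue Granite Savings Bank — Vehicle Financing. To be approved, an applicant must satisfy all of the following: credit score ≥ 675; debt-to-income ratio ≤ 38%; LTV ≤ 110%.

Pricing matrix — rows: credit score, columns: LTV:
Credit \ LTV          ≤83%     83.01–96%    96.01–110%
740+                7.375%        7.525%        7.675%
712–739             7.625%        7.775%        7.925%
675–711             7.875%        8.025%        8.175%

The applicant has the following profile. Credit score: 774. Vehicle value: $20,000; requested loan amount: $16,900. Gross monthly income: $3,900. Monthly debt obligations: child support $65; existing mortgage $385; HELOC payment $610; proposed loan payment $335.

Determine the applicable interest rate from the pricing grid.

7.525%

Credit score 774 ≥ 675; Total monthly debts = (65 + 385 + 610 + 335) = 1,395. Debt-to-income = 1,395/3,900 = 35.8% — meets 38% limit
LTV: 16,900 ÷ 20,000 = 84.5%, within 110% cap
Score 774 is in the 740+ band; LTV 84.5% is in the 83.01–96% band → 7.525%.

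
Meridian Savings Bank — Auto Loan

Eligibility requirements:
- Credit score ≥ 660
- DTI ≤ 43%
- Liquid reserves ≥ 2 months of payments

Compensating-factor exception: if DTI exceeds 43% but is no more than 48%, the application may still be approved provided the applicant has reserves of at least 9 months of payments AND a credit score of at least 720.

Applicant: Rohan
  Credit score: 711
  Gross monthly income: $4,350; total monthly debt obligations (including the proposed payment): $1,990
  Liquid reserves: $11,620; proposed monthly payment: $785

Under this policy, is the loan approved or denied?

Denied

Credit score 711 ≥ 660 (meets base)
DTI = 1,990/4,350 = 45.7% > 43% — standard DTI limit exceeded.
Reserves: 11,620 ÷ 785 = 14.8 months (meets 2-month minimum)
45.7% falls in the override range (43%–48%), so the compensating-factor test applies.
Reserves 14.8 ≥ 9 months; credit score 711 < 720.
Compensating-factor requirement not fully met.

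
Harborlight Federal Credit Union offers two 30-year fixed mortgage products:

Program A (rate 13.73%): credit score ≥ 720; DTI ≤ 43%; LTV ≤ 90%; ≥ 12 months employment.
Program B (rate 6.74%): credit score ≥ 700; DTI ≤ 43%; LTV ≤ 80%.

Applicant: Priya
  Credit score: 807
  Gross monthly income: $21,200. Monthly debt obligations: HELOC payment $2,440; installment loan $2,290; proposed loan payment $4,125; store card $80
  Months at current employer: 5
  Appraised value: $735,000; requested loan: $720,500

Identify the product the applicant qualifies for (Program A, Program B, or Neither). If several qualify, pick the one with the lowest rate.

Neither

Total debts = (2,440 + 2,290 + 4,125 + 80) = 8,935; DTI = 8,935/21,200 = 42.1%.
LTV = 720,500/735,000 = 98%.
Program A: score 807 ≥ 720; DTI 42.1% ≤ 43%; LTV 98% > 90%; employment 5 < 12 mo → does not qualify.
Program B: score 807 ≥ 700; DTI 42.1% ≤ 43%; LTV 98% > 80% → does not qualify.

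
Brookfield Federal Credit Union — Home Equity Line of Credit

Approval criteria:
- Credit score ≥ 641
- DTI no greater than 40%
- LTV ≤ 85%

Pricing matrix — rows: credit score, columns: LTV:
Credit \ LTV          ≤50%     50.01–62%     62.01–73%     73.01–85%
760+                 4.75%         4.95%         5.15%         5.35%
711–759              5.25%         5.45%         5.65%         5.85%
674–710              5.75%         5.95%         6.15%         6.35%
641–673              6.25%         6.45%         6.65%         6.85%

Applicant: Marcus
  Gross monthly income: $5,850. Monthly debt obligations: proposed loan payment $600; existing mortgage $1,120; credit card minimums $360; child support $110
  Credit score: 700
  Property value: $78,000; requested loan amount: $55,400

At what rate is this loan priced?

6.15%

Credit score 700 ≥ 641; Total monthly debts = (600 + 1,120 + 360 + 110) = 2,190. Debt-to-income = 2,190/5,850 = 37.4% — meets 40% limit
Loan-to-value = 55,400/78,000 = 71% — pass (85% max)
Credit 700 → row 674–710; LTV 71% → column 62.01–73%. Grid cell → 6.15%.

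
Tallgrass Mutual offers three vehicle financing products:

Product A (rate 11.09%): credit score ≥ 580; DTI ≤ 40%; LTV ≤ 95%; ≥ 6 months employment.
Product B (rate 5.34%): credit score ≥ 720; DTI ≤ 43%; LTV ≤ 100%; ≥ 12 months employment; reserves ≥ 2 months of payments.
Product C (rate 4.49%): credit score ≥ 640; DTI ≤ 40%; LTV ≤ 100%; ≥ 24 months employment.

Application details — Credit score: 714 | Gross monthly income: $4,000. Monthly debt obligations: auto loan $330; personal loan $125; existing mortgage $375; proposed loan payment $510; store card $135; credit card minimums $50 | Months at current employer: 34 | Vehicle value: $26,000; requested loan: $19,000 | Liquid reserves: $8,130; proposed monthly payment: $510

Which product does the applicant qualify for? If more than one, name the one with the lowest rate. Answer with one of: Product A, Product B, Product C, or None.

Product C

Total debts = (330 + 125 + 375 + 510 + 135 + 50) = 1,525; DTI = 1,525/4,000 = 38.1%.
LTV = 19,000/26,000 = 73.1%.
Reserves = 8,130/510 = 15.9 months.
Product A: score 714 ≥ 580; DTI 38.1% ≤ 40%; LTV 73.1% ≤ 95%; employment 34 ≥ 6 mo → qualifies.
Product B: score 714 < 720; DTI 38.1% ≤ 43%; LTV 73.1% ≤ 100%; employment 34 ≥ 12 mo; reserves 15.9 ≥ 2 mo → does not qualify.
Product C: score 714 ≥ 640; DTI 38.1% ≤ 40%; LTV 73.1% ≤ 100%; employment 34 ≥ 24 mo → qualifies.
Qualifying: Product A, Product C. Lowest rate is 4.49% → Product C.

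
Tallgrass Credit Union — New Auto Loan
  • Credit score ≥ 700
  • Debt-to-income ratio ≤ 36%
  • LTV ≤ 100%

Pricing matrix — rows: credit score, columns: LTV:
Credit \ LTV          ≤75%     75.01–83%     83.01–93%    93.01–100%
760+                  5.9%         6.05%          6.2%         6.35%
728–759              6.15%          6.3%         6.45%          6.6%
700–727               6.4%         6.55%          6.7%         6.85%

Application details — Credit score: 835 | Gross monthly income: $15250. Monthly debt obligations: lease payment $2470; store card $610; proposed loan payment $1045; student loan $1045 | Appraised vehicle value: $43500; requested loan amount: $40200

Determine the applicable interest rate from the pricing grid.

6.2%

Credit score 835 ≥ 700; Total monthly debts = (2,470 + 610 + 1,045 + 1,045) = 5,170. DTI: 5,170 ÷ 15,250 = 33.9%, within the 36% cap
LTV: 40,200 ÷ 43,500 = 92.4%, within 100% cap
Credit 835 → row 760+; LTV 92.4% → column 83.01–93%. Grid cell → 6.2%.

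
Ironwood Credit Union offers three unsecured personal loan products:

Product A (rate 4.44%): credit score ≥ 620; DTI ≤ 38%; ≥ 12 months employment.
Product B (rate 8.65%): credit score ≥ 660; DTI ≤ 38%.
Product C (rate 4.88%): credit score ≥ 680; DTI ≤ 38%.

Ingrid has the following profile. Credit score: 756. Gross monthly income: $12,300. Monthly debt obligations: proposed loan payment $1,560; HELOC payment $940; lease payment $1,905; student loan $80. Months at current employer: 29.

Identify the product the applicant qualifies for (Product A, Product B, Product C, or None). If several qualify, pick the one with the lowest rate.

Product A

Total debts = (1,560 + 940 + 1,905 + 80) = 4,485; DTI = 4,485/12,300 = 36.5%.
Product A: score 756 ≥ 620; DTI 36.5% ≤ 38%; employment 29 ≥ 12 mo → qualifies.
Product B: score 756 ≥ 660; DTI 36.5% ≤ 38% → qualifies.
Product C: score 756 ≥ 680; DTI 36.5% ≤ 38% → qualifies.
Qualifying: Product A, Product B, Product C. Lowest rate is 4.44% → Product A.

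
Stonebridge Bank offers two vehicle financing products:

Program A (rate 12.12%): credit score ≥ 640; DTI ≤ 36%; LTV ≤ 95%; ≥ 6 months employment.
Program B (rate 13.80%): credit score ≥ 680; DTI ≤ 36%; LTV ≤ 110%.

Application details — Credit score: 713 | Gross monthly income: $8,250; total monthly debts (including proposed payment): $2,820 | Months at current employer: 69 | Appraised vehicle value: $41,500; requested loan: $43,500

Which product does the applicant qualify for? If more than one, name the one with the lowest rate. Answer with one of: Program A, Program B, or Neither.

Program B

DTI = 2,820/8,250 = 34.2%.
LTV = 43,500/41,500 = 104.8%.
Program A: score 713 ≥ 640; DTI 34.2% ≤ 36%; LTV 104.8% > 95%; employment 69 ≥ 6 mo → does not qualify.
Program B: score 713 ≥ 680; DTI 34.2% ≤ 36%; LTV 104.8% ≤ 110% → qualifies.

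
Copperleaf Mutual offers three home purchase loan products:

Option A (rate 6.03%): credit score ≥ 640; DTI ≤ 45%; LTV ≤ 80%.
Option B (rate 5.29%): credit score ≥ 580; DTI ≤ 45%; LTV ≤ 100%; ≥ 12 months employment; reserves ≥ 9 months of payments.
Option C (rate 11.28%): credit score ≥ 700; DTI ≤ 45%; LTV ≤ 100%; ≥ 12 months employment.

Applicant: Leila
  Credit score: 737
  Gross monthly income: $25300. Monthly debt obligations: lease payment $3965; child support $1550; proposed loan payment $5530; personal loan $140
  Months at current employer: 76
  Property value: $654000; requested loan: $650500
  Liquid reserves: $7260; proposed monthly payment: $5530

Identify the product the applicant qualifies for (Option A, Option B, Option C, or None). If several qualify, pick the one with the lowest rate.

Option C

Total debts = (3,965 + 1,550 + 5,530 + 140) = 11,185; DTI = 11,185/25,300 = 44.2%.
LTV = 650,500/654,000 = 99.5%.
Reserves = 7,260/5,530 = 1.3 months.
Option A: score 737 ≥ 640; DTI 44.2% ≤ 45%; LTV 99.5% > 80% → does not qualify.
Option B: score 737 ≥ 580; DTI 44.2% ≤ 45%; LTV 99.5% ≤ 100%; employment 76 ≥ 12 mo; reserves 1.3 < 9 mo → does not qualify.
Option C: score 737 ≥ 700; DTI 44.2% ≤ 45%; LTV 99.5% ≤ 100%; employment 76 ≥ 12 mo → qualifies.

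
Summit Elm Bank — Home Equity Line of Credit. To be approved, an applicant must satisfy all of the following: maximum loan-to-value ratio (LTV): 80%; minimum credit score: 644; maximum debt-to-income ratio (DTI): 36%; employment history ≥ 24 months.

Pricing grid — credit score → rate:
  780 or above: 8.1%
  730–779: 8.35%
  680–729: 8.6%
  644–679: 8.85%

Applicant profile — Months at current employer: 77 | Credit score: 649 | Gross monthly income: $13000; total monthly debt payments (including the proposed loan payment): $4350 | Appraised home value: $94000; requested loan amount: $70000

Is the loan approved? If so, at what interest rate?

Credit score 649 ≥ 644 (meets minimum)
Employment 77 ≥ 24 months
LTV = 70,000/94,000 = 74.5% ≤ 80%
DTI: 4,350 ÷ 13,000 = 33.5%, within the 36% cap
All requirements met. Score 649 falls in the 644–679 tier → 8.85%.

Approved at 8.85%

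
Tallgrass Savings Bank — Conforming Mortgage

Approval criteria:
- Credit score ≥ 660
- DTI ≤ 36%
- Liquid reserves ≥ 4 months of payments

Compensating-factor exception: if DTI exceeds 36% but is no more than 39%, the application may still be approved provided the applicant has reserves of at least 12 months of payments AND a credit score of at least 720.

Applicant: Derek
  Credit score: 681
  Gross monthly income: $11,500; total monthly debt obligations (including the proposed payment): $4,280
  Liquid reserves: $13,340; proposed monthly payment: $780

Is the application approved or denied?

Credit score 681 ≥ 660 (meets base)
DTI: 4,280 ÷ 11,500 = 37.2%, over the 36% base limit.
Liquid reserves cover 13,340/780 = 17.1 months — ≥ 4 required
37.2% falls in the override range (36%–39%), so the compensating-factor test applies.
Override check — reserves: 17.1 mo (ok); score: 681 (below 720).
Compensating-factor requirement not fully met.

Denied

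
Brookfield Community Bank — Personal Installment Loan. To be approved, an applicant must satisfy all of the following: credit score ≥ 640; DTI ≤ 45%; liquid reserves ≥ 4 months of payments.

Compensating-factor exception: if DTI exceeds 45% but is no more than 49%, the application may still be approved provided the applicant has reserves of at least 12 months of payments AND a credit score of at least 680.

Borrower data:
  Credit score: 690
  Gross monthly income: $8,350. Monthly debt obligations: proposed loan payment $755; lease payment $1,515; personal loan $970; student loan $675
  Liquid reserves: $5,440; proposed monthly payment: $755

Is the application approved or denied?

Credit score 690 ≥ 640 (meets base)
Total debts = (755 + 1,515 + 970 + 675) = 3,915. DTI: 3,915 ÷ 8,350 = 46.9%, over the 45% base limit.
Liquid reserves cover 5,440/755 = 7.2 months — ≥ 4 required
46.9% falls in the override range (45%–49%), so the compensating-factor test applies.
Override check — reserves: 7.2 mo (short of 12); score: 690 (ok).
Override conditions not both satisfied; exception does not apply.

Denied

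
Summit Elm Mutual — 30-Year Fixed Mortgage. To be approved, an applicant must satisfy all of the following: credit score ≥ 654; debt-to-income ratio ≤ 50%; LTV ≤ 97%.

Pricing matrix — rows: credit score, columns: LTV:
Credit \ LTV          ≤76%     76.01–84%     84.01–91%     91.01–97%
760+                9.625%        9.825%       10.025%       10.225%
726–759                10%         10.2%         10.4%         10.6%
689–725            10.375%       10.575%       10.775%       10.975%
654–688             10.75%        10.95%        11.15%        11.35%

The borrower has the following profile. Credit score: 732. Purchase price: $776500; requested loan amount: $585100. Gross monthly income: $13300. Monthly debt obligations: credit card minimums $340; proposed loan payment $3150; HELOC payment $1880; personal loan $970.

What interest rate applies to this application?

10%

Credit score 732 ≥ 654; Total monthly debts = (340 + 3,150 + 1,880 + 970) = 6,340. DTI: 6,340 ÷ 13,300 = 47.7%, within the 50% cap
LTV: 585,100 ÷ 776,500 = 75.4%, within 97% cap
Credit 732 → row 726–759; LTV 75.4% → column ≤76%. Grid cell → 10%.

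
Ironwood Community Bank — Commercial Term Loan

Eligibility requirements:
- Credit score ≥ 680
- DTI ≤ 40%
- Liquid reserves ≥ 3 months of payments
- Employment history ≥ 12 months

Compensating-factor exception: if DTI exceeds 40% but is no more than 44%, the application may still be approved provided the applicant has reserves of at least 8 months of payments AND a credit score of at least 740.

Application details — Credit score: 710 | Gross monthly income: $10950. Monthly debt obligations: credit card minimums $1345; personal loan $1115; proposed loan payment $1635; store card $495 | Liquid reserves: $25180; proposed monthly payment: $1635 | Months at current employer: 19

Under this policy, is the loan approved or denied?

Credit score 710 ≥ 680 (meets base)
Total debts = (1,345 + 1,115 + 1,635 + 495) = 4,590. DTI: 4,590 ÷ 10,950 = 41.9%, over the 40% base limit.
Reserves: 25,180 ÷ 1,635 = 15.4 months (meets 3-month minimum)
Employment 19 ≥ 12 months
DTI 41.9% is within the 40%–44% exception band; checking compensating factors.
Reserves 15.4 ≥ 8 months; credit score 710 < 740.
Compensating-factor requirement not fully met.

Denied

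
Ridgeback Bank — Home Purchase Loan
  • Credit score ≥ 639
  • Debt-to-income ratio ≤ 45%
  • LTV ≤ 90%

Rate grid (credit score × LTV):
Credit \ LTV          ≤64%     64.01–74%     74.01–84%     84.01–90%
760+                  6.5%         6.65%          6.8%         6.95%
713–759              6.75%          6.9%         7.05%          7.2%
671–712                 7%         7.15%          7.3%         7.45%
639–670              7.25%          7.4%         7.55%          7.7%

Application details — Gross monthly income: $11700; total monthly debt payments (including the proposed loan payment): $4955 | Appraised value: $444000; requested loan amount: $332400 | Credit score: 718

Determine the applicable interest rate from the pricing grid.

Credit score 718 ≥ 639; Debt-to-income = 4,955/11,700 = 42.4% — meets 45% limit
LTV = 332,400/444,000 = 74.9% ≤ 90%
Row: 718 falls in 713–759. Column: 74.9% falls in 74.01–84%. Rate = 7.05%.

7.05%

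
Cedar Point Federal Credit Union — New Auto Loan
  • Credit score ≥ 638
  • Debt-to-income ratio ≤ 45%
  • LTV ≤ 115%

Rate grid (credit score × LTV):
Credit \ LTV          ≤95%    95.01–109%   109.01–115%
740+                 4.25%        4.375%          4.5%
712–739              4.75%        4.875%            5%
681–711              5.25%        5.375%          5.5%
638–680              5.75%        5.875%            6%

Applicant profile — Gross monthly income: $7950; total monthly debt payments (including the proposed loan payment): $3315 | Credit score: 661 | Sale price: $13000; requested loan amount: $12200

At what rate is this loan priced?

5.75%

Credit score 661 ≥ 638; DTI = 3,315/7,950 = 41.7% ≤ 45%
LTV = 12,200/13,000 = 93.8% ≤ 115%
Row: 661 falls in 638–680. Column: 93.8% falls in ≤95%. Rate = 5.75%.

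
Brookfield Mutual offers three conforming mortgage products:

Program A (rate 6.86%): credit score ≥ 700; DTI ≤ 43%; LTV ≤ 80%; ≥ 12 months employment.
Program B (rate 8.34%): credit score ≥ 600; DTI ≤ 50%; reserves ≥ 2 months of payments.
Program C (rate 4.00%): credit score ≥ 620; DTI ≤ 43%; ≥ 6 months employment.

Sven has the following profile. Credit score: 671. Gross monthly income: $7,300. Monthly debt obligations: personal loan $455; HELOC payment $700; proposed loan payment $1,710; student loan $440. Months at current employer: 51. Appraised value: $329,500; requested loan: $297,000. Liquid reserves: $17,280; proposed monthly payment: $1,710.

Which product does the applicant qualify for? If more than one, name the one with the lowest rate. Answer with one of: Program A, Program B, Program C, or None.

Program B

Total debts = (455 + 700 + 1,710 + 440) = 3,305; DTI = 3,305/7,300 = 45.3%.
LTV = 297,000/329,500 = 90.1%.
Reserves = 17,280/1,710 = 10.1 months.
Program A: score 671 < 700; DTI 45.3% > 43%; LTV 90.1% > 80%; employment 51 ≥ 12 mo → does not qualify.
Program B: score 671 ≥ 600; DTI 45.3% ≤ 50%; reserves 10.1 ≥ 2 mo → qualifies.
Program C: score 671 ≥ 620; DTI 45.3% > 43%; employment 51 ≥ 6 mo → does not qualify.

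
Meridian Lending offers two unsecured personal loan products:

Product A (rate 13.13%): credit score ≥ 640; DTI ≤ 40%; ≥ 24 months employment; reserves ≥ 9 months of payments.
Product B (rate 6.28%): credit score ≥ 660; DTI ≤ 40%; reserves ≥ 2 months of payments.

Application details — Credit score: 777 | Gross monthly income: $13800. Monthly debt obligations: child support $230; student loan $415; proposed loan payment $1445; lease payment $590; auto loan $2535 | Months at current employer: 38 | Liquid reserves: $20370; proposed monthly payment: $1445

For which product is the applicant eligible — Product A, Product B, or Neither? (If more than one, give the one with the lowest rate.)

Total debts = (230 + 415 + 1,445 + 590 + 2,535) = 5,215; DTI = 5,215/13,800 = 37.8%.
Reserves = 20,370/1,445 = 14.1 months.
Product A: score 777 ≥ 640; DTI 37.8% ≤ 40%; employment 38 ≥ 24 mo; reserves 14.1 ≥ 9 mo → qualifies.
Product B: score 777 ≥ 660; DTI 37.8% ≤ 40%; reserves 14.1 ≥ 2 mo → qualifies.
Qualifying: Product A, Product B. Lowest rate is 6.28% → Product B.

Product B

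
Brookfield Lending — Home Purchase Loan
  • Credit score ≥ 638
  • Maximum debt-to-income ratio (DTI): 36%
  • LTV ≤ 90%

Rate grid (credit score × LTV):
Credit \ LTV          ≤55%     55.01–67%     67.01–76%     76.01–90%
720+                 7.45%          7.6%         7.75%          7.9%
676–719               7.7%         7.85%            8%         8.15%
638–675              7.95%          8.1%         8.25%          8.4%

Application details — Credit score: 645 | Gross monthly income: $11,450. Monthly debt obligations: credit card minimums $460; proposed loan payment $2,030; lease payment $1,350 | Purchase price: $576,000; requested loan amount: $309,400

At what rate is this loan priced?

Credit score 645 ≥ 638; Total monthly debts = (460 + 2,030 + 1,350) = 3,840. Debt-to-income = 3,840/11,450 = 33.5% — meets 36% limit
LTV = 309,400/576,000 = 53.7% ≤ 90%
Row: 645 falls in 638–675. Column: 53.7% falls in ≤55%. Rate = 7.95%.

7.95%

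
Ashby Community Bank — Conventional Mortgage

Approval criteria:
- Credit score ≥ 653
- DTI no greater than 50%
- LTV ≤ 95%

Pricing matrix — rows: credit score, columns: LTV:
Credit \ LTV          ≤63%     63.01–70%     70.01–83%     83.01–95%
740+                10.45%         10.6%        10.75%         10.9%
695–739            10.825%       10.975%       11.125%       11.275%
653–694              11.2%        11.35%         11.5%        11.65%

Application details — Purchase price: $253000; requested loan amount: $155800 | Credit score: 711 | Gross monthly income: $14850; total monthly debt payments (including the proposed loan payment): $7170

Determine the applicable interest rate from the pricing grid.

Credit score 711 ≥ 653; Debt-to-income = 7,170/14,850 = 48.3% — meets 50% limit
LTV: 155,800 ÷ 253,000 = 61.6%, within 95% cap
Row: 711 falls in 695–739. Column: 61.6% falls in ≤63%. Rate = 10.825%.

10.825%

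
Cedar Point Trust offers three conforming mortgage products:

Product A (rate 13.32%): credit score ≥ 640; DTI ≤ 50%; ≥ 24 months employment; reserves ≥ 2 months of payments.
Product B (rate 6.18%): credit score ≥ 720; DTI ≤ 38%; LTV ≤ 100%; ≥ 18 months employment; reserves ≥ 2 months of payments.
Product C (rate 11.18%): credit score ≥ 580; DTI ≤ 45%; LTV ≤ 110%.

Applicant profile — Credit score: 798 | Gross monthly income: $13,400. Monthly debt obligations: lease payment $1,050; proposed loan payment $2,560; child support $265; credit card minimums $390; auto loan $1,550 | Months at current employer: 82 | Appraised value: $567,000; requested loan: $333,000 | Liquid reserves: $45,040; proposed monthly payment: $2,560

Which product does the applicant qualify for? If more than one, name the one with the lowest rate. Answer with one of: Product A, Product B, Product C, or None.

Product C

Total debts = (1,050 + 2,560 + 265 + 390 + 1,550) = 5,815; DTI = 5,815/13,400 = 43.4%.
LTV = 333,000/567,000 = 58.7%.
Reserves = 45,040/2,560 = 17.6 months.
Product A: score 798 ≥ 640; DTI 43.4% ≤ 50%; employment 82 ≥ 24 mo; reserves 17.6 ≥ 2 mo → qualifies.
Product B: score 798 ≥ 720; DTI 43.4% > 38%; LTV 58.7% ≤ 100%; employment 82 ≥ 18 mo; reserves 17.6 ≥ 2 mo → does not qualify.
Product C: score 798 ≥ 580; DTI 43.4% ≤ 45%; LTV 58.7% ≤ 110% → qualifies.
Qualifying: Product A, Product C. Lowest rate is 11.18% → Product C.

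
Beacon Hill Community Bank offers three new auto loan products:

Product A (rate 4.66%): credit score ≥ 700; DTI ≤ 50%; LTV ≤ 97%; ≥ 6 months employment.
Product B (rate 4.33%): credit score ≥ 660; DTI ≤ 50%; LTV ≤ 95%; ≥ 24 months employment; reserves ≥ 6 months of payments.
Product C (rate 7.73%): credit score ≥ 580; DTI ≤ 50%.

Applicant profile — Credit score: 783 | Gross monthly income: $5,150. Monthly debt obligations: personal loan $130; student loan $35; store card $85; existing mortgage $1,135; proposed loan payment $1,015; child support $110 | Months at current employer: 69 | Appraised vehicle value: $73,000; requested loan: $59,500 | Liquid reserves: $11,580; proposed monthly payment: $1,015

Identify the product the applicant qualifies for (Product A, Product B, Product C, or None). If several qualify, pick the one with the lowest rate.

Total debts = (130 + 35 + 85 + 1,135 + 1,015 + 110) = 2,510; DTI = 2,510/5,150 = 48.7%.
LTV = 59,500/73,000 = 81.5%.
Reserves = 11,580/1,015 = 11.4 months.
Product A: score 783 ≥ 700; DTI 48.7% ≤ 50%; LTV 81.5% ≤ 97%; employment 69 ≥ 6 mo → qualifies.
Product B: score 783 ≥ 660; DTI 48.7% ≤ 50%; LTV 81.5% ≤ 95%; employment 69 ≥ 24 mo; reserves 11.4 ≥ 6 mo → qualifies.
Product C: score 783 ≥ 580; DTI 48.7% ≤ 50% → qualifies.
Qualifying: Product A, Product B, Product C. Lowest rate is 4.33% → Product B.

Product B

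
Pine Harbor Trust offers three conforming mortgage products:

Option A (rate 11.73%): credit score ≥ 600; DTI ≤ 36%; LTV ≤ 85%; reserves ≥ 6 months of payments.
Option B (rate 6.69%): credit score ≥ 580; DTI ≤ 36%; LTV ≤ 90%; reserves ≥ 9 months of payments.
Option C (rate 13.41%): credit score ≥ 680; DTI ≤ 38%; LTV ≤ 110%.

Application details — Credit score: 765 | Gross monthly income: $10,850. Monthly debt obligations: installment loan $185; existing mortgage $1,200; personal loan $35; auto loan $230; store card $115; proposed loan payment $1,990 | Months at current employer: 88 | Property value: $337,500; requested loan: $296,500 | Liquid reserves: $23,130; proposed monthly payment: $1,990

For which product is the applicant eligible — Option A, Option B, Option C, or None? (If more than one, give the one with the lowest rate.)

Option B

Total debts = (185 + 1,200 + 35 + 230 + 115 + 1,990) = 3,755; DTI = 3,755/10,850 = 34.6%.
LTV = 296,500/337,500 = 87.9%.
Reserves = 23,130/1,990 = 11.6 months.
Option A: score 765 ≥ 600; DTI 34.6% ≤ 36%; LTV 87.9% > 85%; reserves 11.6 ≥ 6 mo → does not qualify.
Option B: score 765 ≥ 580; DTI 34.6% ≤ 36%; LTV 87.9% ≤ 90%; reserves 11.6 ≥ 9 mo → qualifies.
Option C: score 765 ≥ 680; DTI 34.6% ≤ 38%; LTV 87.9% ≤ 110% → qualifies.
Qualifying: Option B, Option C. Lowest rate is 6.69% → Option B.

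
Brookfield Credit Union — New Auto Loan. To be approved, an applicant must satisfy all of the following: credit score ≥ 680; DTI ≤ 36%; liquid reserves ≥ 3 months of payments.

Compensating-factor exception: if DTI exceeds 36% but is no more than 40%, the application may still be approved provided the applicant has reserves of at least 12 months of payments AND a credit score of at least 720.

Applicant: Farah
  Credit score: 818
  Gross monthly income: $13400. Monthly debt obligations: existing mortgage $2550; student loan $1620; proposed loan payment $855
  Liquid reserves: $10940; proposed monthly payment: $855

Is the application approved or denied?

Credit score 818 ≥ 680 (meets base)
Total debts = (2,550 + 1,620 + 855) = 5,025. DTI: 5,025 ÷ 13,400 = 37.5%, over the 36% base limit.
Reserves: 10,940 ÷ 855 = 12.8 months (meets 3-month minimum)
37.5% falls in the override range (36%–40%), so the compensating-factor test applies.
Reserves 12.8 ≥ 12 months; credit score 818 ≥ 720.
Both override conditions satisfied; DTI exception granted.

Approved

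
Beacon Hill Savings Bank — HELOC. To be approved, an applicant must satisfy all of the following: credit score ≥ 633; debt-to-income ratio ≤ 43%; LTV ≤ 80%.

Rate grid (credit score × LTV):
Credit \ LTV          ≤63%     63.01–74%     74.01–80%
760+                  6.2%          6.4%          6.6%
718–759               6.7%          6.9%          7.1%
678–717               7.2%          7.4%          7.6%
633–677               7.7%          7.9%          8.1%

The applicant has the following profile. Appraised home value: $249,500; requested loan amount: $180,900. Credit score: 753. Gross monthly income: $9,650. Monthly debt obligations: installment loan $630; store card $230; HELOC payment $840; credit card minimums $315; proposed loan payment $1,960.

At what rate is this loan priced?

Credit score 753 ≥ 633; Total monthly debts = (630 + 230 + 840 + 315 + 1,960) = 3,975. DTI = 3,975/9,650 = 41.2% ≤ 43%
LTV = 180,900/249,500 = 72.5% ≤ 80%
Row: 753 falls in 718–759. Column: 72.5% falls in 63.01–74%. Rate = 6.9%.

6.9%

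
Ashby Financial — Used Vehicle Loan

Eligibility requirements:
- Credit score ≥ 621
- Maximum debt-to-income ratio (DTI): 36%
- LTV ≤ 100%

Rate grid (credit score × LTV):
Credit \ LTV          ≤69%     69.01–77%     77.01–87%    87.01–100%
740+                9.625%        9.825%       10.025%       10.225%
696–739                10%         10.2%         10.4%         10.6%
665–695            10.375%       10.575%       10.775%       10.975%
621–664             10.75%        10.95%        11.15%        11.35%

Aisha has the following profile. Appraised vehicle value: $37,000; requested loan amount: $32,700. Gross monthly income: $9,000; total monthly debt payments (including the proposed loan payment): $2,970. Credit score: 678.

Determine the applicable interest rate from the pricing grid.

Credit score 678 ≥ 621; DTI: 2,970 ÷ 9,000 = 33%, within the 36% cap
LTV = 32,700/37,000 = 88.4% ≤ 100%
Row: 678 falls in 665–695. Column: 88.4% falls in 87.01–100%. Rate = 10.975%.

10.975%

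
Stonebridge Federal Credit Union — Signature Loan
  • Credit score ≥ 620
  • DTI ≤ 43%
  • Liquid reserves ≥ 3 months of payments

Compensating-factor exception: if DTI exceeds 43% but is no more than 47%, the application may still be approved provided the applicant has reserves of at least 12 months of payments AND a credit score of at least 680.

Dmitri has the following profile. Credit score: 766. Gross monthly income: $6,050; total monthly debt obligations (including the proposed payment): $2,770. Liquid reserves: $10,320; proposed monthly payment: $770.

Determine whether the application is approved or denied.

Approved

Credit score 766 ≥ 620 (meets base)
DTI: 2,770 ÷ 6,050 = 45.8%, over the 43% base limit.
Reserves = 10,320/770 = 13.4 months ≥ 3
DTI 45.8% is within the 43%–47% exception band; checking compensating factors.
Override check — reserves: 13.4 mo (ok); score: 766 (ok).
Both override conditions satisfied; DTI exception granted.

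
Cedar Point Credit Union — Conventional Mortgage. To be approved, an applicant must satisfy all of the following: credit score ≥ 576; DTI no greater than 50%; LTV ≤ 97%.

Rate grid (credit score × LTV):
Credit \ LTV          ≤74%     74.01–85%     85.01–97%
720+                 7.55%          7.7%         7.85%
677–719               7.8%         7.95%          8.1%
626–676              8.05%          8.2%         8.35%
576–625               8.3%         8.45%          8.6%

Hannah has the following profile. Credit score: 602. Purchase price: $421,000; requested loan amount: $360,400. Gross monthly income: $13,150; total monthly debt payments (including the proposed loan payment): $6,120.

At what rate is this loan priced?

8.6%

Credit score 602 ≥ 576; Debt-to-income = 6,120/13,150 = 46.5% — meets 50% limit
Loan-to-value = 360,400/421,000 = 85.6% — pass (97% max)
Score 602 is in the 576–625 band; LTV 85.6% is in the 85.01–97% band → 8.6%.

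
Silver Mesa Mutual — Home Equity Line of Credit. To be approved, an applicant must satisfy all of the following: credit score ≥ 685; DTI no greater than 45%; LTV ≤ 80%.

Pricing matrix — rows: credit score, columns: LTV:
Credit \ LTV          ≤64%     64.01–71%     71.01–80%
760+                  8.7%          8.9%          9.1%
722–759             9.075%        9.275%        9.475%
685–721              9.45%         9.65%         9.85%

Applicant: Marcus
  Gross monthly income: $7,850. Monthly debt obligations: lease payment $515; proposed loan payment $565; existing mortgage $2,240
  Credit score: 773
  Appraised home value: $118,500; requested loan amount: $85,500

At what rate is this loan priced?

Credit score 773 ≥ 685; Total monthly debts = (515 + 565 + 2,240) = 3,320. Debt-to-income = 3,320/7,850 = 42.3% — meets 45% limit
LTV: 85,500 ÷ 118,500 = 72.2%, within 80% cap
Row: 773 falls in 760+. Column: 72.2% falls in 71.01–80%. Rate = 9.1%.

9.1%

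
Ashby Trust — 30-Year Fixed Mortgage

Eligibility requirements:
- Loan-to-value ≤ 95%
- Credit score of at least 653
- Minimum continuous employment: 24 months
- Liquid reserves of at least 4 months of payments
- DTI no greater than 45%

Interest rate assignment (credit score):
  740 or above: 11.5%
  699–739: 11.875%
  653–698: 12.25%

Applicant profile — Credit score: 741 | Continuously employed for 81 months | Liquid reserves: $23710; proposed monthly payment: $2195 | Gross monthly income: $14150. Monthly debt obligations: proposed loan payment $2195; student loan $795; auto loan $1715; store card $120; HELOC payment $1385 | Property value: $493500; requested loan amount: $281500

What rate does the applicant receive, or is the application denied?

Approved at 11.5%

Credit score 741 ≥ 653 (meets minimum)
Reserves: 23,710 ÷ 2,195 = 10.8 months (meets 4-month minimum)
Loan-to-value = 281,500/493,500 = 57% — pass (95% max)
Employment 81 ≥ 24 months
Total monthly debts = (2,195 + 795 + 1,715 + 120 + 1,385) = 6,210. DTI = 6,210/14,150 = 43.9% ≤ 45%
All requirements met. Score 741 falls in the 740 or above tier → 11.5%.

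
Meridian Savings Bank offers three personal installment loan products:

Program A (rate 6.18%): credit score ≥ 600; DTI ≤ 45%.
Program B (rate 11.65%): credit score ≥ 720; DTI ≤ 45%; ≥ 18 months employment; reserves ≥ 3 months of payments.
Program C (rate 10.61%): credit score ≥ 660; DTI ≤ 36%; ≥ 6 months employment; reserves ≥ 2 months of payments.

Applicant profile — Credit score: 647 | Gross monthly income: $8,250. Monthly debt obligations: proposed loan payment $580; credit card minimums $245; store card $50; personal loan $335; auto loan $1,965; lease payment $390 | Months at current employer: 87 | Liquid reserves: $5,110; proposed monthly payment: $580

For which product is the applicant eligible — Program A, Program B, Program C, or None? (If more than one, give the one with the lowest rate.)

Total debts = (580 + 245 + 50 + 335 + 1,965 + 390) = 3,565; DTI = 3,565/8,250 = 43.2%.
Reserves = 5,110/580 = 8.8 months.
Program A: score 647 ≥ 600; DTI 43.2% ≤ 45% → qualifies.
Program B: score 647 < 720; DTI 43.2% ≤ 45%; employment 87 ≥ 18 mo; reserves 8.8 ≥ 3 mo → does not qualify.
Program C: score 647 < 660; DTI 43.2% > 36%; employment 87 ≥ 6 mo; reserves 8.8 ≥ 2 mo → does not qualify.

Program A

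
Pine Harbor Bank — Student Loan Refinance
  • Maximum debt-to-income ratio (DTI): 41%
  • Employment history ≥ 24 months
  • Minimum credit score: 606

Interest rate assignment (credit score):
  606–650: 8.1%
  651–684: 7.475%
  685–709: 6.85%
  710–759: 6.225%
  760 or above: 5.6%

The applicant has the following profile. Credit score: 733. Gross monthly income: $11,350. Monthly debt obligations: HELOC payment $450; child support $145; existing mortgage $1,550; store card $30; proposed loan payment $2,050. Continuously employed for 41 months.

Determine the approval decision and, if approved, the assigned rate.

Credit score 733 ≥ 606 (meets minimum)
Total monthly debts = (450 + 145 + 1,550 + 30 + 2,050) = 4,225. DTI = 4,225/11,350 = 37.2% ≤ 41%
Employment 41 ≥ 24 months
All requirements met. Score 733 falls in the 710–759 tier → 6.225%.

Approved at 6.225%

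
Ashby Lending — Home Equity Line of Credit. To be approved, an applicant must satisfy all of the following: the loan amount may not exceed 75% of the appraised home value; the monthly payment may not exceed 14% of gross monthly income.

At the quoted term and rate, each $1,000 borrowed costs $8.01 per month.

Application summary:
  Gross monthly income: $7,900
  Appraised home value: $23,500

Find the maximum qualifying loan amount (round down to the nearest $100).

Payment cap: 14% × $7,900 = $1,106/month.
At $8.01 per $1,000, that supports 1,106/8.01 × 1,000 ≈ $138,077 → $138,000.
LTV cap: 75% × $23,500 = $17,625 → $17,600.
Binding constraint: loan-to-value.

$17,600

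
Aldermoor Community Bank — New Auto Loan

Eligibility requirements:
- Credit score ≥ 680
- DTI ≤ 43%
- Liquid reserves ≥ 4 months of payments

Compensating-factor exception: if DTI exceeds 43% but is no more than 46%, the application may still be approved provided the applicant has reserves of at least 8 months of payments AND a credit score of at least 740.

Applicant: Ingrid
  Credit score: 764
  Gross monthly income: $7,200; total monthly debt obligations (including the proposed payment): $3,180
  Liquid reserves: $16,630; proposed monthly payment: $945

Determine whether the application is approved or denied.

Credit score 764 ≥ 680 (meets base)
DTI: 3,180 ÷ 7,200 = 44.2%, over the 43% base limit.
Reserves = 16,630/945 = 17.6 months ≥ 4
44.2% falls in the override range (43%–46%), so the compensating-factor test applies.
Override check — reserves: 17.6 mo (ok); score: 764 (ok).
Both compensating conditions met → exception applies.

Approved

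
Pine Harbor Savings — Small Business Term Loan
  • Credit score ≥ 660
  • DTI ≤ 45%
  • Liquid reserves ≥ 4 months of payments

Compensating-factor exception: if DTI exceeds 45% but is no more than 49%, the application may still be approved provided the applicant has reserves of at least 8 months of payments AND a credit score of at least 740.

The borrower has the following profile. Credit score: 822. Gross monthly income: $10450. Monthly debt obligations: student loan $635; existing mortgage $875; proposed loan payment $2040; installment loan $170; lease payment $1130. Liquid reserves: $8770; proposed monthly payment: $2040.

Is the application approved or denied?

Denied

Credit score 822 ≥ 660 (meets base)
Total debts = (635 + 875 + 2,040 + 170 + 1,130) = 4,850. DTI = 4,850/10,450 = 46.4% > 45% — standard DTI limit exceeded.
Liquid reserves cover 8,770/2,040 = 4.3 months — ≥ 4 required
46.4% falls in the override range (45%–49%), so the compensating-factor test applies.
Override check — reserves: 4.3 mo (short of 8); score: 822 (ok).
Override conditions not both satisfied; exception does not apply.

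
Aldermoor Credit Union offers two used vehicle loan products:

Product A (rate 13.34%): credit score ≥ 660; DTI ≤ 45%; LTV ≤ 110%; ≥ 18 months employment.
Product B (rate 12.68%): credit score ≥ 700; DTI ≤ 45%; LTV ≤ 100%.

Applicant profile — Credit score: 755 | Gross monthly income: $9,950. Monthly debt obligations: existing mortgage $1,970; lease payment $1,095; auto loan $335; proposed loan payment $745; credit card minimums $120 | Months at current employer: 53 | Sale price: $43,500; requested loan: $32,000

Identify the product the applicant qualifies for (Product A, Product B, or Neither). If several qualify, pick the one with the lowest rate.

Total debts = (1,970 + 1,095 + 335 + 745 + 120) = 4,265; DTI = 4,265/9,950 = 42.9%.
LTV = 32,000/43,500 = 73.6%.
Product A: score 755 ≥ 660; DTI 42.9% ≤ 45%; LTV 73.6% ≤ 110%; employment 53 ≥ 18 mo → qualifies.
Product B: score 755 ≥ 700; DTI 42.9% ≤ 45%; LTV 73.6% ≤ 100% → qualifies.
Qualifying: Product A, Product B. Lowest rate is 12.68% → Product B.

Product B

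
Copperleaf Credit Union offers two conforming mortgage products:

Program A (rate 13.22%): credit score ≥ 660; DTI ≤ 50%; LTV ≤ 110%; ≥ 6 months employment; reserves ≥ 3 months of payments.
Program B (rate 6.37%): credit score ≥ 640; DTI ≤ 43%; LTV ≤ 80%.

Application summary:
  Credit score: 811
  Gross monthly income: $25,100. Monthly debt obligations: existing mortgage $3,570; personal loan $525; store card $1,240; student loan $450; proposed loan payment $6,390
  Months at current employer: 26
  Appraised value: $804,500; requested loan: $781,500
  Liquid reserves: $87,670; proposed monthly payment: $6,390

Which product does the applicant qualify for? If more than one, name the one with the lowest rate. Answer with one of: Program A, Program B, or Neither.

Program A

Total debts = (3,570 + 525 + 1,240 + 450 + 6,390) = 12,175; DTI = 12,175/25,100 = 48.5%.
LTV = 781,500/804,500 = 97.1%.
Reserves = 87,670/6,390 = 13.7 months.
Program A: score 811 ≥ 660; DTI 48.5% ≤ 50%; LTV 97.1% ≤ 110%; employment 26 ≥ 6 mo; reserves 13.7 ≥ 3 mo → qualifies.
Program B: score 811 ≥ 640; DTI 48.5% > 43%; LTV 97.1% > 80% → does not qualify.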